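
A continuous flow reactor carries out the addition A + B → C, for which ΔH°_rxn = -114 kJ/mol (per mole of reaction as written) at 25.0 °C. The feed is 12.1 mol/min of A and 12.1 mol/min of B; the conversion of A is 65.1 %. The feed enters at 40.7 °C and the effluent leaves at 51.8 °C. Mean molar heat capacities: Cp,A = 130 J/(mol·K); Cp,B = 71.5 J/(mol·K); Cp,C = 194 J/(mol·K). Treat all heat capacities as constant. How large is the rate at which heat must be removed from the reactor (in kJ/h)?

Extent of reaction ξ = 0.651 × 12.1 = 7.8771 mol/min
Reaction term: ξ·ΔH°_rxn = 7.8771 × -114 = -897.99 kJ/min
Sensible, feed 40.7→25 °C: -38.279 kJ/min
Outlet flows (mol/min): A 4.2229, B 4.2229, C 7.8771
Sensible, products 25→51.8 °C: 63.759 kJ/min
Q = ΔH = -872.51 kJ/min = -14.542 kW
Heat removed = 52351 kJ/h

Q_out = 52400 kJ/h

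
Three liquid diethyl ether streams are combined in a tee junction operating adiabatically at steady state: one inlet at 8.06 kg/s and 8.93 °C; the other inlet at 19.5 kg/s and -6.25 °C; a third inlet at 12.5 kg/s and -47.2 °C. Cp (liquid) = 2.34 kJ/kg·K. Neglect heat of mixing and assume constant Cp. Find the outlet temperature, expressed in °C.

T_out = -16.0 °C

No heat crosses the boundary, so H_out = H_in.
Σ ṁᵢCp,ᵢTᵢ = 8.06×2.34×8.93 + 19.5×2.34×-6.25 + 12.5×2.34×-47.2 = -1497.4
Σ ṁᵢCp,ᵢ = 8.06×2.34 + 19.5×2.34 + 12.5×2.34 = 93.74
T_out = -1497.4 / 93.74 = -15.974 °C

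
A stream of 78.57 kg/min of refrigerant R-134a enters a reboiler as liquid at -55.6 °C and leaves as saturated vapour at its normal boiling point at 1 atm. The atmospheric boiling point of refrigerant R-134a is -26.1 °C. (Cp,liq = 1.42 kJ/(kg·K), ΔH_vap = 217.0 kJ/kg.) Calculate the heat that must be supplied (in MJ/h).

liquid -55.6→-26.1 °C: 41.89 kJ/kg
vaporisation at -26.1 °C: 217 kJ/kg
Δh = 41.89 + 217 = 258.89 kJ/kg
Q = ṁ·Δh = 78.57 kg/min × 258.89 kJ/kg = 20341 kJ/min
|Q| = 339.02 kW = 1220.5 MJ/h

Q = 1220 MJ/h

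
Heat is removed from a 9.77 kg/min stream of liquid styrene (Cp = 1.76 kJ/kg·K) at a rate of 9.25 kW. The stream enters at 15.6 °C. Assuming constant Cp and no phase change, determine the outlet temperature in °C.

T_out = -16.7 °C

Q = 9.25 kW = 555 kJ/min
ΔT = Q/(ṁ·Cp) = 555/(9.77×1.76) = 32.276 K
T_out = 15.6 − 32.276 = -16.676 °C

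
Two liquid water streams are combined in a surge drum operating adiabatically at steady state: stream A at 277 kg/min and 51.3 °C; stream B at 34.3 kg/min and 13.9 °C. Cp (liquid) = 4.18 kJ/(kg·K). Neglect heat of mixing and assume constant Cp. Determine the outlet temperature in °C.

Adiabatic, steady state ⇒ Σ ṁᵢCp,ᵢ(T_out − Tᵢ) = 0
T_out = Σ ṁᵢCp,ᵢTᵢ / Σ ṁᵢCp,ᵢ
      = 61391 / 1301.2 = 47.179 °C

T_out = 47.2 °C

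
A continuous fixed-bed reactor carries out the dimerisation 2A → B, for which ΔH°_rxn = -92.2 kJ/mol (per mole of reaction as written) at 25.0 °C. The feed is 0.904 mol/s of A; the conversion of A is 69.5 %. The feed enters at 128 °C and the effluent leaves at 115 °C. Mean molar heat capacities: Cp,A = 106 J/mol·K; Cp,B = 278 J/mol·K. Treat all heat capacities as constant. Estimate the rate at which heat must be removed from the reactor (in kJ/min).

Q_out = 1700 kJ/min

Extent of reaction ξ = 0.695 × 0.904 / 2 = 0.31414 mol/s
Reaction term: ξ·ΔH°_rxn = 0.31414 × -92.2 = -28.964 kJ/s
Sensible, feed 128→25 °C: -9.8699 kJ/s
Outlet flows (mol/s): A 0.27572, B 0.31414
Sensible, products 25→115 °C: 10.49 kJ/s
Q = ΔH = -28.343 kJ/s = -28.343 kW
Heat removed = 1700.6 kJ/min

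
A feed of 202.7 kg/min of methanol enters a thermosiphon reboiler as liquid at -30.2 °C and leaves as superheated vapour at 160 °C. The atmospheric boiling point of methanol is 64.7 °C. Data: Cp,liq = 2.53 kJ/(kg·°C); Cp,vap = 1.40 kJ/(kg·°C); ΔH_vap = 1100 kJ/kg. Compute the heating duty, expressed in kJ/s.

Q = 4980 kJ/s

liquid -30.2→64.7 °C: 240.1 kJ/kg
vaporisation at 64.7 °C: 1100 kJ/kg
vapour 64.7→160 °C: 133.42 kJ/kg
Δh = 240.1 + 1100 + 133.42 = 1473.5 kJ/kg
Q = ṁ·Δh = 202.7 kg/min × 1473.5 kJ/kg = 298680 kJ/min
|Q| = 4978 kW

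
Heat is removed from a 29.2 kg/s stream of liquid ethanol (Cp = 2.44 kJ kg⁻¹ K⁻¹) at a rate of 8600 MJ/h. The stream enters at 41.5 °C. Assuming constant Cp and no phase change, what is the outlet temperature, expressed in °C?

T_out = 7.97 °C

Q = 8600 MJ/h = 2388.9 kJ/s
ΔT = Q/(ṁ·Cp) = 2388.9/(29.2×2.44) = 33.529 K
T_out = 41.5 − 33.529 = 7.9708 °C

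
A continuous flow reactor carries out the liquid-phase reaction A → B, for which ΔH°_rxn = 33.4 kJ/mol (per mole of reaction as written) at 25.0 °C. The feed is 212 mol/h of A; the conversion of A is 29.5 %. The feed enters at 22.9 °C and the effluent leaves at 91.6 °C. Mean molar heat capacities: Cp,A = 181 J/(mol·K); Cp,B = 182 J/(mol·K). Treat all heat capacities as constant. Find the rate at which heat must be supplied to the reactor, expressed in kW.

Extent of reaction ξ = 0.295 × 212 = 62.54 mol/h
Reaction term: ξ·ΔH°_rxn = 62.54 × 33.4 = 2088.8 kJ/h
Sensible, feed 22.9→25 °C: 80.581 kJ/h
Outlet flows (mol/h): A 149.46, B 62.54
Sensible, products 25→91.6 °C: 2559.7 kJ/h
Q = ΔH = 4729.2 kJ/h = 1.3137 kW
Heat supplied = 1.3137 kW

Q_in = 1.31 kW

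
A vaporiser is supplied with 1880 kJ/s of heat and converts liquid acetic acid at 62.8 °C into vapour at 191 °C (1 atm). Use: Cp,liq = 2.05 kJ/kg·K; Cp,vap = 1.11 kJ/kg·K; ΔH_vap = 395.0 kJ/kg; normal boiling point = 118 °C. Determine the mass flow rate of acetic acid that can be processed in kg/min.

ṁ = 191 kg/min

Δh = 2.05×(118−62.8) + 395.0 + 1.11×(191−118) = 589.19 kJ/kg
Q = 1880 kJ/s = 1880 kJ/s = 112800 kJ/min
ṁ = Q/Δh = 112800 / 589.19 = 191.45 kg/min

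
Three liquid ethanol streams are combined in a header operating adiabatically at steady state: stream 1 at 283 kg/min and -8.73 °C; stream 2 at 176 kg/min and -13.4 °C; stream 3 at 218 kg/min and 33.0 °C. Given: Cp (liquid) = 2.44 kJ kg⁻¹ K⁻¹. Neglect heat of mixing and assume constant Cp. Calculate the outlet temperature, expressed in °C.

Adiabatic, steady state ⇒ Σ ṁᵢCp,ᵢ(T_out − Tᵢ) = 0
Σ ṁᵢCp,ᵢTᵢ = 283×2.44×-8.73 + 176×2.44×-13.4 + 218×2.44×33.0 = 5770.6
Σ ṁᵢCp,ᵢ = 283×2.44 + 176×2.44 + 218×2.44 = 1651.9
T_out = 5770.6 / 1651.9 = 3.4934 °C

T_out = 3.49 °C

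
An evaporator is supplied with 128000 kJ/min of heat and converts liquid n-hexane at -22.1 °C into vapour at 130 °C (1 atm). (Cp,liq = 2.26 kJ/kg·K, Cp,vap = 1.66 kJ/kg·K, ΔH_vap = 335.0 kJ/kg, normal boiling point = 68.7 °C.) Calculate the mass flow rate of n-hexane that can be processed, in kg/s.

Δh = 2.26×(68.7−-22.1) + 335.0 + 1.66×(130−68.7) = 641.97 kJ/kg
Q = 128000 kJ/min = 2133.3 kJ/s = 2133.3 kJ/s
ṁ = Q/Δh = 2133.3 / 641.97 = 3.3231 kg/s

ṁ = 3.32 kg/s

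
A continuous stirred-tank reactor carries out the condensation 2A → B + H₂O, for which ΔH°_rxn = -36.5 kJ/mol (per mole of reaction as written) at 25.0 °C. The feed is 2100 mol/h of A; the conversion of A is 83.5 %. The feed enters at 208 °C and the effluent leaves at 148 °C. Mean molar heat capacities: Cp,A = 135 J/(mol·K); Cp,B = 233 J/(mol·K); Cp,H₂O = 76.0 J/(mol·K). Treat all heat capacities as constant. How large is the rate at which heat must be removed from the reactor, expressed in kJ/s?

Q_out = 12.4 kJ/s

Extent of reaction ξ = 0.835 × 2100 / 2 = 876.75 mol/h
Reaction term: ξ·ΔH°_rxn = 876.75 × -36.5 = -32001 kJ/h
Sensible, feed 208→25 °C: -51880 kJ/h
Outlet flows (mol/h): A 346.5, B 876.75, H₂O 876.75
Sensible, products 25→148 °C: 39076 kJ/h
Q = ΔH = -44806 kJ/h = -12.446 kW
Heat removed = 12.446 kJ/s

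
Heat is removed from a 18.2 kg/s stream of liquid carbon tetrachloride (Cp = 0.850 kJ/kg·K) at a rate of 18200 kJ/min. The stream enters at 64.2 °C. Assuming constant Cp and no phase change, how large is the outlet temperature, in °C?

Q = 18200 kJ/min = 303.33 kJ/s
ΔT = Q/(ṁ·Cp) = 303.33/(18.2×0.850) = 19.608 K
T_out = 64.2 − 19.608 = 44.592 °C

T_out = 44.6 °C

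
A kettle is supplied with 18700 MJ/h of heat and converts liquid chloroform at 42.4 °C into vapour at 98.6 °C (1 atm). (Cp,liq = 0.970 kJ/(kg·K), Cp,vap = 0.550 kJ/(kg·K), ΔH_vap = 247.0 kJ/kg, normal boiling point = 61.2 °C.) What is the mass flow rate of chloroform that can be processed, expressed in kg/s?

ṁ = 18.2 kg/s

Δh = 0.970×(61.2−42.4) + 247.0 + 0.550×(98.6−61.2) = 285.81 kJ/kg
Q = 18700 MJ/h = 5194.4 kJ/s = 5194.4 kJ/s
ṁ = Q/Δh = 5194.4 / 285.81 = 18.175 kg/s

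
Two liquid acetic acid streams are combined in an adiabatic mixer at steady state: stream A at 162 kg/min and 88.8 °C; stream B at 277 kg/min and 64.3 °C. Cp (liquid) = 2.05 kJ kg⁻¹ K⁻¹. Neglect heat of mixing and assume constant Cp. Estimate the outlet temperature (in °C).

T_out = 73.3 °C

Adiabatic, steady state ⇒ Σ ṁᵢCp,ᵢ(T_out − Tᵢ) = 0
Σ ṁᵢCp,ᵢTᵢ = 162×2.05×88.8 + 277×2.05×64.3 = 66003
Σ ṁᵢCp,ᵢ = 162×2.05 + 277×2.05 = 899.95
T_out = 66003 / 899.95 = 73.341 °C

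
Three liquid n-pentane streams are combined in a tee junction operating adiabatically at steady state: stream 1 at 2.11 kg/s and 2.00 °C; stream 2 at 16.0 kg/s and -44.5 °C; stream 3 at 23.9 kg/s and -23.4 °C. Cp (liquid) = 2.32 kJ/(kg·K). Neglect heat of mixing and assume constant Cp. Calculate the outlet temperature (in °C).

No heat crosses the boundary, so H_out = H_in.
T_out = Σ ṁᵢCp,ᵢTᵢ / Σ ṁᵢCp,ᵢ
      = -2939.5 / 97.463 = -30.16 °C

T_out = -30.2 °C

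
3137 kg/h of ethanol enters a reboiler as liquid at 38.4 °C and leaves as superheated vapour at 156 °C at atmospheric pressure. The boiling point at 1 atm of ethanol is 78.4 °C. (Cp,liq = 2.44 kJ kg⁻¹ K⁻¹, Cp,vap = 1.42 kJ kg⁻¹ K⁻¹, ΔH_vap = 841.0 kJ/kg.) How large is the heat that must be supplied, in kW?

liquid 38.4→78.4 °C: 97.6 kJ/kg
vaporisation at 78.4 °C: 841 kJ/kg
vapour 78.4→156 °C: 110.19 kJ/kg
Δh = 97.6 + 841 + 110.19 = 1048.8 kJ/kg
Q = ṁ·Δh = 3137 kg/h × 1048.8 kJ/kg = 3.2901e+06 kJ/h
|Q| = 913.91 kW

Q = 914 kW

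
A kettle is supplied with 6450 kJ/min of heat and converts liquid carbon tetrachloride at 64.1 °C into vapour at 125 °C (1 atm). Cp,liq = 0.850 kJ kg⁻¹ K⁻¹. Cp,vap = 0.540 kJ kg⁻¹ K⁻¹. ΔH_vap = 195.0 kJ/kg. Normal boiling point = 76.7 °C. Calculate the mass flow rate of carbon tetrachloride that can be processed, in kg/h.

Δh = 0.850×(76.7−64.1) + 195.0 + 0.540×(125−76.7) = 231.79 kJ/kg
Q = 6450 kJ/min = 107.5 kJ/s = 387000 kJ/h
ṁ = Q/Δh = 387000 / 231.79 = 1669.6 kg/h

ṁ = 1670 kg/h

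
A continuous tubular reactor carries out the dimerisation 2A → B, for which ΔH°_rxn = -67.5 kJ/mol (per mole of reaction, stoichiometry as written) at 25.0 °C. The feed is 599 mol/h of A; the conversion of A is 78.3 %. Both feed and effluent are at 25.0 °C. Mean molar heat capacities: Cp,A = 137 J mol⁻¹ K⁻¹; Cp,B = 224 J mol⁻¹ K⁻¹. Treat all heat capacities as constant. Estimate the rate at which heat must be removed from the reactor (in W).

Extent of reaction ξ = 0.783 × 599 / 2 = 234.51 mol/h
Reaction term: ξ·ΔH°_rxn = 234.51 × -67.5 = -15829 kJ/h
Q = ΔH = -15829 kJ/h = -4.397 kW
Heat removed = 4397 W

Q_out = 4400 W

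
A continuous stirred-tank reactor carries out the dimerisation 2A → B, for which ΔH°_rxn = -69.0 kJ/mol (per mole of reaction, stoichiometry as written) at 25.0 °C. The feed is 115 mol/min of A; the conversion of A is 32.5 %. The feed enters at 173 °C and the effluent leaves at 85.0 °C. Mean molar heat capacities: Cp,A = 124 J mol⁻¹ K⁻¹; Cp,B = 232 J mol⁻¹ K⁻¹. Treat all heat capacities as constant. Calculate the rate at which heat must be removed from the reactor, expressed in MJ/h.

Q_out = 154 MJ/h

Extent of reaction ξ = 0.325 × 115 / 2 = 18.688 mol/min
Reaction term: ξ·ΔH°_rxn = 18.688 × -69.0 = -1289.4 kJ/min
Sensible, feed 173→25 °C: -2110.5 kJ/min
Outlet flows (mol/min): A 77.625, B 18.688
Sensible, products 25→85.0 °C: 837.66 kJ/min
Q = ΔH = -2562.3 kJ/min = -42.704 kW
Heat removed = 153.74 MJ/h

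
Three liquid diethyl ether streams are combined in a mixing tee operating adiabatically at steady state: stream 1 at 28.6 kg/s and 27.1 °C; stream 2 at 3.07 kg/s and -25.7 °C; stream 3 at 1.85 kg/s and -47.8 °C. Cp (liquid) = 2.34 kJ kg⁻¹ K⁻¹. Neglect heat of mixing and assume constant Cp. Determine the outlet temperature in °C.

Energy balance with Q = 0: Σ ṁᵢCp,ᵢ(T_out − Tᵢ) = 0
Σ ṁᵢCp,ᵢTᵢ = 28.6×2.34×27.1 + 3.07×2.34×-25.7 + 1.85×2.34×-47.8 = 1422.1
Σ ṁᵢCp,ᵢ = 28.6×2.34 + 3.07×2.34 + 1.85×2.34 = 78.437
T_out = 1422.1 / 78.437 = 18.13 °C

T_out = 18.1 °C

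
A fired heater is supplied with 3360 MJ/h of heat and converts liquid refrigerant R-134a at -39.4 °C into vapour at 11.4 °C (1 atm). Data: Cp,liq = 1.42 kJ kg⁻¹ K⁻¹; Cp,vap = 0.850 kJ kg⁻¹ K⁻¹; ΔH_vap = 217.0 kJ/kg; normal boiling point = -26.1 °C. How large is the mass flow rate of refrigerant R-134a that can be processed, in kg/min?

ṁ = 209 kg/min

Δh = 1.42×(-26.1−-39.4) + 217.0 + 0.850×(11.4−-26.1) = 267.76 kJ/kg
Q = 3360 MJ/h = 933.33 kJ/s = 56000 kJ/min
ṁ = Q/Δh = 56000 / 267.76 = 209.14 kg/min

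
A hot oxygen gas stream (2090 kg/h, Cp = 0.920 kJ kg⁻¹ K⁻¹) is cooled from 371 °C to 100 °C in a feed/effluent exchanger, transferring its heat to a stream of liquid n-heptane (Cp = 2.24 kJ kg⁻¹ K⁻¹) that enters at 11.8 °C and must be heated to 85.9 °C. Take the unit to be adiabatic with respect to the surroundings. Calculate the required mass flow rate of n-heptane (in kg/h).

Heat released by hot stream: Q = 2090 × 0.920 × (371 − 100) = 521080 kJ/h
Energy balance on cold side (adiabatic exchanger): Q = ṁ_c·Cp_c·(T_c,out − T_c,in)
ṁ_c = 521080 / [2.24 × (85.9 − 11.8)] = 3139.3 kg/h

ṁ_c = 3140 kg/h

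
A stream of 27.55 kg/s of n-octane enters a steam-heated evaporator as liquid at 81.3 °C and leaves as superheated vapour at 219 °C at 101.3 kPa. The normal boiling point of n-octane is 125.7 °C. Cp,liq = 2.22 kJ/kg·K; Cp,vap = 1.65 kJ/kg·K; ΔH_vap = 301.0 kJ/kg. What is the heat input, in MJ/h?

Q = 54900 MJ/h

liquid 81.3→125.7 °C: 98.568 kJ/kg
vaporisation at 125.7 °C: 301 kJ/kg
vapour 125.7→219 °C: 153.94 kJ/kg
Δh = 98.568 + 301 + 153.94 = 553.51 kJ/kg
Q = ṁ·Δh = 27.55 kg/s × 553.51 kJ/kg = 15249 kJ/s
|Q| = 15249 kW = 54897 MJ/h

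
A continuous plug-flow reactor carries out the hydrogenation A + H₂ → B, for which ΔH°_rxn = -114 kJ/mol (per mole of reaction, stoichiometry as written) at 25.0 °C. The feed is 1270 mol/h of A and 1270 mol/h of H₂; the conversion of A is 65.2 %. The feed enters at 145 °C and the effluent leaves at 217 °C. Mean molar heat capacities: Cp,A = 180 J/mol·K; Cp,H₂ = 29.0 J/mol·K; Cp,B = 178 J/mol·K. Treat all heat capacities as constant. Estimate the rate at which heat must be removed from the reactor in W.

Q_out = 22300 W

Extent of reaction ξ = 0.652 × 1270 = 828.04 mol/h
Reaction term: ξ·ΔH°_rxn = 828.04 × -114 = -94397 kJ/h
Sensible, feed 145→25 °C: -31852 kJ/h
Outlet flows (mol/h): A 441.96, H₂ 441.96, B 828.04
Sensible, products 25→217 °C: 46034 kJ/h
Q = ΔH = -80214 kJ/h = -22.282 kW
Heat removed = 22282 W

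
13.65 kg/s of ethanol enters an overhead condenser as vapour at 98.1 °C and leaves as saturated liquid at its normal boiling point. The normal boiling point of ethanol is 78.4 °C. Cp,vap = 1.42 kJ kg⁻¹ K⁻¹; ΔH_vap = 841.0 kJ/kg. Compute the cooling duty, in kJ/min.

Q_c = 712000 kJ/min

vapour 98.1→78.4 °C: -27.974 kJ/kg
condensation at 78.4 °C: -841 kJ/kg
Δh = -27.974 + -841 = -868.97 kJ/kg
Q = ṁ·Δh = 13.65 kg/s × -868.97 kJ/kg = -11861 kJ/s
|Q| = 11861 kW = 711690 kJ/min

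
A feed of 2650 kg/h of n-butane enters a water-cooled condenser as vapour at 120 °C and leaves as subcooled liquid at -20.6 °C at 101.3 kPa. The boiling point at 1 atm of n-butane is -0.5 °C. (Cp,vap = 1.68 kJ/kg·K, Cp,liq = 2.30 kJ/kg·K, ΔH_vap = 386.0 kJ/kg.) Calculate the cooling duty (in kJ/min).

Q_c = 28000 kJ/min

vapour 120→-0.5 °C: -202.44 kJ/kg
condensation at -0.5 °C: -386 kJ/kg
liquid -0.5→-20.6 °C: -46.23 kJ/kg
Δh = -202.44 + -386 + -46.23 = -634.67 kJ/kg
Q = ṁ·Δh = 2650 kg/h × -634.67 kJ/kg = -1.6819e+06 kJ/h
|Q| = 467.19 kW = 28031 kJ/min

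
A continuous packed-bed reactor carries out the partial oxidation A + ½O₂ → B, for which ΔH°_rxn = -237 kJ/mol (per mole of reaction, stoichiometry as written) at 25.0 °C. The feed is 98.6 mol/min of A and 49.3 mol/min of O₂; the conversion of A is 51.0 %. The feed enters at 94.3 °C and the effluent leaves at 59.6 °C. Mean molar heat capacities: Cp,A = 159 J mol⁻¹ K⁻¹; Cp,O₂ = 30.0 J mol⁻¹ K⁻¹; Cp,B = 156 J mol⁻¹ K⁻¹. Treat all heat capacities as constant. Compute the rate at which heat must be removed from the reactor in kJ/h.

Q_out = 753000 kJ/h

Extent of reaction ξ = 0.510 × 98.6 = 50.286 mol/min
Reaction term: ξ·ΔH°_rxn = 50.286 × -237 = -11918 kJ/min
Sensible, feed 94.3→25 °C: -1188.9 kJ/min
Outlet flows (mol/min): A 48.314, O₂ 24.157, B 50.286
Sensible, products 25→59.6 °C: 562.29 kJ/min
Q = ΔH = -12544 kJ/min = -209.07 kW
Heat removed = 752670 kJ/h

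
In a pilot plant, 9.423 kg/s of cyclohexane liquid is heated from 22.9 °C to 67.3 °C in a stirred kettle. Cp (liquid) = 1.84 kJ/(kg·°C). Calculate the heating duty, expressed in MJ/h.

Q = ṁ·Cp·ΔT = 9.423 × 1.84 × (67.3 − 22.9) = 769.82 kJ/s
Heating duty = 2771.4 MJ/h

Q = 2770 MJ/h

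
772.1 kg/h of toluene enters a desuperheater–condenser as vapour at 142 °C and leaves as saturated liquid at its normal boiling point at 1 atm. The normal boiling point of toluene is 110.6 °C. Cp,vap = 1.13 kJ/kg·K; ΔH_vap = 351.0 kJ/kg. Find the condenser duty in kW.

vapour 142→110.6 °C: -35.482 kJ/kg
condensation at 110.6 °C: -351 kJ/kg
Δh = -35.482 + -351 = -386.48 kJ/kg
Q = ṁ·Δh = 772.1 kg/h × -386.48 kJ/kg = -298400 kJ/h
|Q| = 82.89 kW

Q_c = 82.9 kW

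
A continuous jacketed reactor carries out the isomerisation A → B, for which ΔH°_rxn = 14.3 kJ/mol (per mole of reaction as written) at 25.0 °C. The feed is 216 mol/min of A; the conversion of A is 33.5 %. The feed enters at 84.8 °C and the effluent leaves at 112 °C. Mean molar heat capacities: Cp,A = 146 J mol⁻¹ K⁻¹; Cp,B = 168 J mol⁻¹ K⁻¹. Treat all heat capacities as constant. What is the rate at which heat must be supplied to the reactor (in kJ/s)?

Q_in = 33.9 kJ/s

Extent of reaction ξ = 0.335 × 216 = 72.36 mol/min
Reaction term: ξ·ΔH°_rxn = 72.36 × 14.3 = 1034.7 kJ/min
Sensible, feed 84.8→25 °C: -1885.9 kJ/min
Outlet flows (mol/min): A 143.64, B 72.36
Sensible, products 25→112 °C: 2882.1 kJ/min
Q = ΔH = 2031 kJ/min = 33.85 kW
Heat supplied = 33.85 kJ/s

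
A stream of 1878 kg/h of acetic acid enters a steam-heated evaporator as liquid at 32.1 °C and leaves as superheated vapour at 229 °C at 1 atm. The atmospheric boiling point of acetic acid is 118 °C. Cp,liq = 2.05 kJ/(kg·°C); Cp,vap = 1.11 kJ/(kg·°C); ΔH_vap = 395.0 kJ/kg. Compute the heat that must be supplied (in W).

liquid 32.1→118 °C: 176.09 kJ/kg
vaporisation at 118 °C: 395 kJ/kg
vapour 118→229 °C: 123.21 kJ/kg
Δh = 176.09 + 395 + 123.21 = 694.31 kJ/kg
Q = ṁ·Δh = 1878 kg/h × 694.31 kJ/kg = 1.3039e+06 kJ/h
|Q| = 362.2 kW = 362200 W

Q = 362000 W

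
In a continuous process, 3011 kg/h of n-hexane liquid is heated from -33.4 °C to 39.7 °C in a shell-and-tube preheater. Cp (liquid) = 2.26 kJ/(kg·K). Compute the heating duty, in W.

Q = ṁ·Cp·ΔT = 3011 × 2.26 × (39.7 − -33.4) = 497440 kJ/h
Converting: 497440 / 3600 s = 138.18 kW
Heating duty = 138180 W

Q = 138000 W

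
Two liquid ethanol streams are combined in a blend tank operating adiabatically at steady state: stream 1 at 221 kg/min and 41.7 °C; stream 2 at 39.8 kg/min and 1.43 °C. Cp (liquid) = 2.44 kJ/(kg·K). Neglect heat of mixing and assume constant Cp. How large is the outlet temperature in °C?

T_out = 35.6 °C

No heat crosses the boundary, so H_out = H_in.
T_out = Σ ṁᵢCp,ᵢTᵢ / Σ ṁᵢCp,ᵢ
      = 22625 / 636.35 = 35.555 °C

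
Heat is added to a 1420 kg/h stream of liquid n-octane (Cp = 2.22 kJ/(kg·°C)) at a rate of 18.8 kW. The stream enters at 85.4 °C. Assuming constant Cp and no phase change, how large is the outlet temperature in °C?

T_out = 107 °C

Q = 18.8 kW = 67680 kJ/h
ΔT = Q/(ṁ·Cp) = 67680/(1420×2.22) = 21.469 K
T_out = 85.4 + 21.469 = 106.87 °C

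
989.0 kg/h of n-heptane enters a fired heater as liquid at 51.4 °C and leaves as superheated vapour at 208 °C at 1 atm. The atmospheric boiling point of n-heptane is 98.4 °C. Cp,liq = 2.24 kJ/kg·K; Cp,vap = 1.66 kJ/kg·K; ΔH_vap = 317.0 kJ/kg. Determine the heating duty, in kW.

liquid 51.4→98.4 °C: 105.28 kJ/kg
vaporisation at 98.4 °C: 317 kJ/kg
vapour 98.4→208 °C: 181.94 kJ/kg
Δh = 105.28 + 317 + 181.94 = 604.22 kJ/kg
Q = ṁ·Δh = 989.0 kg/h × 604.22 kJ/kg = 597570 kJ/h
|Q| = 165.99 kW

Q = 166 kW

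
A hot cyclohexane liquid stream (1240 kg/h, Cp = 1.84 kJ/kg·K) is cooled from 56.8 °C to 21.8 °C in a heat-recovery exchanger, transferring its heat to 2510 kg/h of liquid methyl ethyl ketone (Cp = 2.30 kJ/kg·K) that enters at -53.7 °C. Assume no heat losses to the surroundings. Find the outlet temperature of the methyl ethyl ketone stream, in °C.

T_c,out = -39.9 °C

Heat released by hot stream: Q = 1240 × 1.84 × (56.8 − 21.8) = 79856 kJ/h
Energy balance on cold side (adiabatic exchanger): Q = ṁ_c·Cp_c·(T_c,out − T_c,in)
T_c,out = -53.7 + 79856/(2510 × 2.30) = -39.867 °C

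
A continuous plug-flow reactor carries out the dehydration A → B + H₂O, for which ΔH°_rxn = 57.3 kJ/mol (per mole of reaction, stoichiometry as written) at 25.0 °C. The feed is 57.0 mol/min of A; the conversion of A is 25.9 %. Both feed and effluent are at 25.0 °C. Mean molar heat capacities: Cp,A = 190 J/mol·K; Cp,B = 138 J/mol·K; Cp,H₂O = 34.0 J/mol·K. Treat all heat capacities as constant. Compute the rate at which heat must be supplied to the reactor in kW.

Q_in = 14.1 kW

Extent of reaction ξ = 0.259 × 57.0 = 14.763 mol/min
Reaction term: ξ·ΔH°_rxn = 14.763 × 57.3 = 845.92 kJ/min
Q = ΔH = 845.92 kJ/min = 14.099 kW
Heat supplied = 14.099 kW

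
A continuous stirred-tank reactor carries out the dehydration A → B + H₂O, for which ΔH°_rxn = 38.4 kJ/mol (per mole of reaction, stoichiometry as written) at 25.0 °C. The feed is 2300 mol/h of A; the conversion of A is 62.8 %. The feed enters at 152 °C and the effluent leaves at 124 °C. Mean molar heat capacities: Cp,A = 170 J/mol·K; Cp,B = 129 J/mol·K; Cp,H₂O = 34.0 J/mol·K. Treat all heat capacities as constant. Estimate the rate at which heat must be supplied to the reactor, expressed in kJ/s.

Extent of reaction ξ = 0.628 × 2300 = 1444.4 mol/h
Reaction term: ξ·ΔH°_rxn = 1444.4 × 38.4 = 55465 kJ/h
Sensible, feed 152→25 °C: -49657 kJ/h
Outlet flows (mol/h): A 855.6, B 1444.4, H₂O 1444.4
Sensible, products 25→124 °C: 37708 kJ/h
Q = ΔH = 43516 kJ/h = 12.088 kW
Heat supplied = 12.088 kJ/s

Q_in = 12.1 kJ/s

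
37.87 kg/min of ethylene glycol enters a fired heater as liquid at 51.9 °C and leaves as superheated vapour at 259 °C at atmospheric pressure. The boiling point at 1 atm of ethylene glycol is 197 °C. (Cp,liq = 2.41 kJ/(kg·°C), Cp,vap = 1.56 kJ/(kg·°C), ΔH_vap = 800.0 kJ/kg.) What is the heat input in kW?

liquid 51.9→197 °C: 349.69 kJ/kg
vaporisation at 197 °C: 800 kJ/kg
vapour 197→259 °C: 96.72 kJ/kg
Δh = 349.69 + 800 + 96.72 = 1246.4 kJ/kg
Q = ṁ·Δh = 37.87 kg/min × 1246.4 kJ/kg = 47202 kJ/min
|Q| = 786.69 kW

Q = 787 kW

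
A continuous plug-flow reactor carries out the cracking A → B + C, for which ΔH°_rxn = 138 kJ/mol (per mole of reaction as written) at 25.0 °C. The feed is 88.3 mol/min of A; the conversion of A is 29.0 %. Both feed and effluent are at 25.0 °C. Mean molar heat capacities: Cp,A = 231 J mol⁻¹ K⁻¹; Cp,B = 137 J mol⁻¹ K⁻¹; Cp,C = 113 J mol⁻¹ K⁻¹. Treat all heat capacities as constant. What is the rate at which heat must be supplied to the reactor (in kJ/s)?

Q_in = 58.9 kJ/s

Extent of reaction ξ = 0.290 × 88.3 = 25.607 mol/min
Reaction term: ξ·ΔH°_rxn = 25.607 × 138 = 3533.8 kJ/min
Q = ΔH = 3533.8 kJ/min = 58.896 kW
Heat supplied = 58.896 kJ/s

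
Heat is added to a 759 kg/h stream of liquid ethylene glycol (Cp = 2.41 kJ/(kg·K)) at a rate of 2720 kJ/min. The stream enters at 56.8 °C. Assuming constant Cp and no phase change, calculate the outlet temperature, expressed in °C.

Q = 2720 kJ/min = 163200 kJ/h
ΔT = Q/(ṁ·Cp) = 163200/(759×2.41) = 89.22 K
T_out = 56.8 + 89.22 = 146.02 °C

T_out = 146 °C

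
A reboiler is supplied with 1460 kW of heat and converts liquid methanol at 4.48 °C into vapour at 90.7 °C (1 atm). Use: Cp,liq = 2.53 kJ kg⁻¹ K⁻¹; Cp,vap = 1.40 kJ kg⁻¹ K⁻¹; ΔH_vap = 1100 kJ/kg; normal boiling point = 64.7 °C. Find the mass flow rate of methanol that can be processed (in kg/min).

ṁ = 68.0 kg/min

Δh = 2.53×(64.7−4.48) + 1100 + 1.40×(90.7−64.7) = 1288.8 kJ/kg
Q = 1460 kW = 1460 kJ/s = 87600 kJ/min
ṁ = Q/Δh = 87600 / 1288.8 = 67.972 kg/min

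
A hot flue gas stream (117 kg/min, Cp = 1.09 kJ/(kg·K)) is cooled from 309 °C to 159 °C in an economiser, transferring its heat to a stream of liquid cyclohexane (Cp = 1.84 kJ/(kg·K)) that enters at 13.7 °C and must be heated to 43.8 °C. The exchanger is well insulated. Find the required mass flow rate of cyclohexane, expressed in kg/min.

ṁ_c = 345 kg/min

Heat released by hot stream: Q = 117 × 1.09 × (309 − 159) = 19130 kJ/min
Energy balance on cold side (adiabatic exchanger): Q = ṁ_c·Cp_c·(T_c,out − T_c,in)
ṁ_c = 19130 / [1.84 × (43.8 − 13.7)] = 345.4 kg/min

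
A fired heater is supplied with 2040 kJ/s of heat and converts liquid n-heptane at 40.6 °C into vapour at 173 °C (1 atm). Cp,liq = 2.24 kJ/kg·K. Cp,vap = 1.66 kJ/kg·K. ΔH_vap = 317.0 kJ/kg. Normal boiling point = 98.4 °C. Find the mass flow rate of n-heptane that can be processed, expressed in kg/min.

Δh = 2.24×(98.4−40.6) + 317.0 + 1.66×(173−98.4) = 570.31 kJ/kg
Q = 2040 kJ/s = 2040 kJ/s = 122400 kJ/min
ṁ = Q/Δh = 122400 / 570.31 = 214.62 kg/min

ṁ = 215 kg/min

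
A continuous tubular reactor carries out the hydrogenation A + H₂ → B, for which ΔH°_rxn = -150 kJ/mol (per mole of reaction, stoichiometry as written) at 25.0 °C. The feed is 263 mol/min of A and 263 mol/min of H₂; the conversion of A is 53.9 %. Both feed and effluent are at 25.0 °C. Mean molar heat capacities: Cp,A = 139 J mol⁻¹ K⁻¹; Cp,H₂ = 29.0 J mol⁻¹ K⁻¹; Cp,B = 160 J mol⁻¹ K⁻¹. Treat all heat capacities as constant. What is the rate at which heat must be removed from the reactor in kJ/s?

Extent of reaction ξ = 0.539 × 263 = 141.76 mol/min
Reaction term: ξ·ΔH°_rxn = 141.76 × -150 = -21264 kJ/min
Q = ΔH = -21264 kJ/min = -354.39 kW
Heat removed = 354.39 kJ/s

Q_out = 354 kJ/s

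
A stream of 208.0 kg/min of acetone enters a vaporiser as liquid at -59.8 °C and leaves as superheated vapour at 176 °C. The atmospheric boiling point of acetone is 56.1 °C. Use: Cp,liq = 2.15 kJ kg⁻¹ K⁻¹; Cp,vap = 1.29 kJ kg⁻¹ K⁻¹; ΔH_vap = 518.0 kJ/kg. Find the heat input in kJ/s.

Q = 3200 kJ/s

liquid -59.8→56.1 °C: 249.19 kJ/kg
vaporisation at 56.1 °C: 518 kJ/kg
vapour 56.1→176 °C: 154.67 kJ/kg
Δh = 249.19 + 518 + 154.67 = 921.86 kJ/kg
Q = ṁ·Δh = 208.0 kg/min × 921.86 kJ/kg = 191750 kJ/min
|Q| = 3195.8 kW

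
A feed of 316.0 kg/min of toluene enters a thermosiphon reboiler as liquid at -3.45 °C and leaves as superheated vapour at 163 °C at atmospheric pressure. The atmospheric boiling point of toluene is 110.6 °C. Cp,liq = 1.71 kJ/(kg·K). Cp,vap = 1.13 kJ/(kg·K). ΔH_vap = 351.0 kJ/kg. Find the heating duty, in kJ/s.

Q = 3190 kJ/s

liquid -3.45→110.6 °C: 195.03 kJ/kg
vaporisation at 110.6 °C: 351 kJ/kg
vapour 110.6→163 °C: 59.212 kJ/kg
Δh = 195.03 + 351 + 59.212 = 605.24 kJ/kg
Q = ṁ·Δh = 316.0 kg/min × 605.24 kJ/kg = 191260 kJ/min
|Q| = 3187.6 kW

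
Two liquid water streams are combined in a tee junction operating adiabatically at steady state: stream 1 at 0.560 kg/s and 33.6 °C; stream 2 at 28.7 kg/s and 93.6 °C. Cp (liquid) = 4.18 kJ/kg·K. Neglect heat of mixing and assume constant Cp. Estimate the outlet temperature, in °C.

T_out = 92.5 °C

Energy balance with Q = 0: Σ ṁᵢCp,ᵢ(T_out − Tᵢ) = 0
Σ ṁᵢCp,ᵢTᵢ = 0.560×4.18×33.6 + 28.7×4.18×93.6 = 11307
Σ ṁᵢCp,ᵢ = 0.560×4.18 + 28.7×4.18 = 122.31
T_out = 11307 / 122.31 = 92.452 °C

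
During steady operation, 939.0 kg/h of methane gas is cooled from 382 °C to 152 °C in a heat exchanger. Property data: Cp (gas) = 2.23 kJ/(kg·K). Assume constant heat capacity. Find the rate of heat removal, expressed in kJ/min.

Q = ṁ·Cp·ΔT = 939.0 × 2.23 × (152 − 382) = -481610 kJ/h
Converting: 481610 / 3600 s = 133.78 kW
Cooling duty = 8026.9 kJ/min

Q_c = 8030 kJ/min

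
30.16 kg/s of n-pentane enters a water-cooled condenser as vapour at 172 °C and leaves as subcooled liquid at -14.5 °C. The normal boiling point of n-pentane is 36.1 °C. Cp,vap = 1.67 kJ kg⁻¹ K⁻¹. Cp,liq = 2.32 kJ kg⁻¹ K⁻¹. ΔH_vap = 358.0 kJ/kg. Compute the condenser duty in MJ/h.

Q_c = 76300 MJ/h

vapour 172→36.1 °C: -226.95 kJ/kg
condensation at 36.1 °C: -358 kJ/kg
liquid 36.1→-14.5 °C: -117.39 kJ/kg
Δh = -226.95 + -358 + -117.39 = -702.35 kJ/kg
Q = ṁ·Δh = 30.16 kg/s × -702.35 kJ/kg = -21183 kJ/s
|Q| = 21183 kW = 76258 MJ/h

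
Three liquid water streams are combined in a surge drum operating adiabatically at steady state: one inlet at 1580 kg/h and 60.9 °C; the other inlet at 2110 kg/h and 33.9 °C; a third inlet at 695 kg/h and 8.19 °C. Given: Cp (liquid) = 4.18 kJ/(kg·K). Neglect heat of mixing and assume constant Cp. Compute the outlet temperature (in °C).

No heat crosses the boundary, so H_out = H_in.
Σ ṁᵢCp,ᵢTᵢ = 1580×4.18×60.9 + 2110×4.18×33.9 + 695×4.18×8.19 = 724990
Σ ṁᵢCp,ᵢ = 1580×4.18 + 2110×4.18 + 695×4.18 = 18329
T_out = 724990 / 18329 = 39.554 °C

T_out = 39.6 °C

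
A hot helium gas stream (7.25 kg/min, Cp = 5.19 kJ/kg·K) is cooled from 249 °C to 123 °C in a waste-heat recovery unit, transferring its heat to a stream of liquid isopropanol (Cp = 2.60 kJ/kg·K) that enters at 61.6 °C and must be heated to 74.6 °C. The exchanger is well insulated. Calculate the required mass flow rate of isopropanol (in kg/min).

Heat released by hot stream: Q = 7.25 × 5.19 × (249 − 123) = 4741.1 kJ/min
Energy balance on cold side (adiabatic exchanger): Q = ṁ_c·Cp_c·(T_c,out − T_c,in)
ṁ_c = 4741.1 / [2.60 × (74.6 − 61.6)] = 140.27 kg/min

ṁ_c = 140 kg/min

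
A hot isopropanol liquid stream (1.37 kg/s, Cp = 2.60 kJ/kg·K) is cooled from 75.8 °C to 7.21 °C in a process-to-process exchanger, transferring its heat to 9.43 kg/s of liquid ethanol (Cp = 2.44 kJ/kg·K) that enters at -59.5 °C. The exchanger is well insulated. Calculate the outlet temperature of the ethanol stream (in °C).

T_c,out = -48.9 °C

Heat released by hot stream: Q = 1.37 × 2.60 × (75.8 − 7.21) = 244.32 kJ/s
Energy balance on cold side (adiabatic exchanger): Q = ṁ_c·Cp_c·(T_c,out − T_c,in)
T_c,out = -59.5 + 244.32/(9.43 × 2.44) = -48.882 °C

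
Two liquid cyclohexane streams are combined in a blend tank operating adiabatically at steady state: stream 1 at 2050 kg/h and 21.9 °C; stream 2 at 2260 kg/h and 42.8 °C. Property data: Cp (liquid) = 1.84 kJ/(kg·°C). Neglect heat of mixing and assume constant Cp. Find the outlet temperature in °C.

No heat crosses the boundary, so H_out = H_in.
T_out = Σ ṁᵢCp,ᵢTᵢ / Σ ṁᵢCp,ᵢ
      = 260590 / 7930.4 = 32.859 °C

T_out = 32.9 °C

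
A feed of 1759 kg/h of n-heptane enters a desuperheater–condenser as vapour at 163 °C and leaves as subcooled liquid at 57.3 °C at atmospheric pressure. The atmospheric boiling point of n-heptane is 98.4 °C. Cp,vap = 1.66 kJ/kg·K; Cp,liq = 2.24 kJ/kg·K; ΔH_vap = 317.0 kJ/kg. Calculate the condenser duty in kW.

vapour 163→98.4 °C: -107.24 kJ/kg
condensation at 98.4 °C: -317 kJ/kg
liquid 98.4→57.3 °C: -92.064 kJ/kg
Δh = -107.24 + -317 + -92.064 = -516.3 kJ/kg
Q = ṁ·Δh = 1759 kg/h × -516.3 kJ/kg = -908170 kJ/h
|Q| = 252.27 kW

Q_c = 252 kW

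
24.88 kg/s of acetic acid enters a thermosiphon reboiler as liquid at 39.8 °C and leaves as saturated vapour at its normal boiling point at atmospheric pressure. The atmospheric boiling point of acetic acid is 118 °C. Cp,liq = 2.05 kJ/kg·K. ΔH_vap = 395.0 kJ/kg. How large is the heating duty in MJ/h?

Q = 49700 MJ/h

liquid 39.8→118 °C: 160.31 kJ/kg
vaporisation at 118 °C: 395 kJ/kg
Δh = 160.31 + 395 = 555.31 kJ/kg
Q = ṁ·Δh = 24.88 kg/s × 555.31 kJ/kg = 13816 kJ/s
|Q| = 13816 kW = 49738 MJ/h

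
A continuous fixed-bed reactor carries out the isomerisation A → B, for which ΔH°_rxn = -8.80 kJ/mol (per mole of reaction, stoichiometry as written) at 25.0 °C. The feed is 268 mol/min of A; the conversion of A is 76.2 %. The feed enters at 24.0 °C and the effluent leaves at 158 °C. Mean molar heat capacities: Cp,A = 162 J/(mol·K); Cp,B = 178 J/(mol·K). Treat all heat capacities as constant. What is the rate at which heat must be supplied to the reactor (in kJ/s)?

Extent of reaction ξ = 0.762 × 268 = 204.22 mol/min
Reaction term: ξ·ΔH°_rxn = 204.22 × -8.80 = -1797.1 kJ/min
Sensible, feed 24.0→25 °C: 43.416 kJ/min
Outlet flows (mol/min): A 63.784, B 204.22
Sensible, products 25→158 °C: 6208.9 kJ/min
Q = ΔH = 4455.2 kJ/min = 74.254 kW
Heat supplied = 74.254 kJ/s

Q_in = 74.3 kJ/s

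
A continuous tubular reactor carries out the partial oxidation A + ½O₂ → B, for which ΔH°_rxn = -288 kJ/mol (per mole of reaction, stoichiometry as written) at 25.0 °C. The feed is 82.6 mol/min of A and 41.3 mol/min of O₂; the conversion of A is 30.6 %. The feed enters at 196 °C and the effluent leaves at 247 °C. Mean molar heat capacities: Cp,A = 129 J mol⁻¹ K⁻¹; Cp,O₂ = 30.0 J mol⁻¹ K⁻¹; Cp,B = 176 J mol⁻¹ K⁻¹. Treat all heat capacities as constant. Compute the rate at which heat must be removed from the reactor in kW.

Extent of reaction ξ = 0.306 × 82.6 = 25.276 mol/min
Reaction term: ξ·ΔH°_rxn = 25.276 × -288 = -7279.4 kJ/min
Sensible, feed 196→25 °C: -2033.9 kJ/min
Outlet flows (mol/min): A 57.324, O₂ 28.662, B 25.276
Sensible, products 25→247 °C: 2820.1 kJ/min
Q = ΔH = -6493.2 kJ/min = -108.22 kW
Heat removed = 108.22 kW

Q_out = 108 kW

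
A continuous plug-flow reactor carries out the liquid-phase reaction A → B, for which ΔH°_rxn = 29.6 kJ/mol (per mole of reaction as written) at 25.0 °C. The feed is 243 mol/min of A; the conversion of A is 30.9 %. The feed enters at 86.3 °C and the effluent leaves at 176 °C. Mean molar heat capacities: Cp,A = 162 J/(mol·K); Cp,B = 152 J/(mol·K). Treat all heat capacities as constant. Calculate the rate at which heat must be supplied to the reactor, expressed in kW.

Extent of reaction ξ = 0.309 × 243 = 75.087 mol/min
Reaction term: ξ·ΔH°_rxn = 75.087 × 29.6 = 2222.6 kJ/min
Sensible, feed 86.3→25 °C: -2413.1 kJ/min
Outlet flows (mol/min): A 167.91, B 75.087
Sensible, products 25→176 °C: 5830.9 kJ/min
Q = ΔH = 5640.3 kJ/min = 94.005 kW
Heat supplied = 94.005 kW

Q_in = 94.0 kW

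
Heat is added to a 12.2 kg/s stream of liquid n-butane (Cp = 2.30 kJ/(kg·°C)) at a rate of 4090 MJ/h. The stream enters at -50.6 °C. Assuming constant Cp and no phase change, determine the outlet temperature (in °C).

Q = 4090 MJ/h = 1136.1 kJ/s
ΔT = Q/(ṁ·Cp) = 1136.1/(12.2×2.30) = 40.489 K
T_out = -50.6 + 40.489 = -10.111 °C

T_out = -10.1 °C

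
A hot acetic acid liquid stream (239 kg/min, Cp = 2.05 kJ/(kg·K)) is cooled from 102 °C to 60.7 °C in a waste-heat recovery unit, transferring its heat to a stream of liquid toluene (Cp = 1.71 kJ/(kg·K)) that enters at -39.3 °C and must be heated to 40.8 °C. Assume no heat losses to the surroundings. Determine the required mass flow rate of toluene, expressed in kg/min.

ṁ_c = 148 kg/min

Heat released by hot stream: Q = 239 × 2.05 × (102 − 60.7) = 20235 kJ/min
Energy balance on cold side (adiabatic exchanger): Q = ṁ_c·Cp_c·(T_c,out − T_c,in)
ṁ_c = 20235 / [1.71 × (40.8 − -39.3)] = 147.73 kg/min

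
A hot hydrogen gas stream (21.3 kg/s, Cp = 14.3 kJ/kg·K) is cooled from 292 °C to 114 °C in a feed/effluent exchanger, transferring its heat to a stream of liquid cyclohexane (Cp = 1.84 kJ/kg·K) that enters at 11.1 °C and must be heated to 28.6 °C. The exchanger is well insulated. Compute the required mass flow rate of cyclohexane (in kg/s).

Heat released by hot stream: Q = 21.3 × 14.3 × (292 − 114) = 54217 kJ/s
Energy balance on cold side (adiabatic exchanger): Q = ṁ_c·Cp_c·(T_c,out − T_c,in)
ṁ_c = 54217 / [1.84 × (28.6 − 11.1)] = 1683.8 kg/s

ṁ_c = 1680 kg/s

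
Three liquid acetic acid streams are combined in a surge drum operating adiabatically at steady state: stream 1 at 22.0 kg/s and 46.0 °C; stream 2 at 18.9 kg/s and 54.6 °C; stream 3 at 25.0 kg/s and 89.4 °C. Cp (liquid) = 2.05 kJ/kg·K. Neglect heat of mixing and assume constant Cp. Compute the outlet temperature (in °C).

Energy balance with Q = 0: Σ ṁᵢCp,ᵢ(T_out − Tᵢ) = 0
T_out = Σ ṁᵢCp,ᵢTᵢ / Σ ṁᵢCp,ᵢ
      = 8771.8 / 135.09 = 64.931 °C

T_out = 64.9 °C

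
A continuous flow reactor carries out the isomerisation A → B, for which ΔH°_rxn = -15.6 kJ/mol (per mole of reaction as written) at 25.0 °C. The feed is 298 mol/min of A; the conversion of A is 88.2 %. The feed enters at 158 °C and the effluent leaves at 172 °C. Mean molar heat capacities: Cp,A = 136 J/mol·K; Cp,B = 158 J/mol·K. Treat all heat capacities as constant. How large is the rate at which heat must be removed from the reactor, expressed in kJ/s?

Q_out = 44.7 kJ/s

Extent of reaction ξ = 0.882 × 298 = 262.84 mol/min
Reaction term: ξ·ΔH°_rxn = 262.84 × -15.6 = -4100.2 kJ/min
Sensible, feed 158→25 °C: -5390.2 kJ/min
Outlet flows (mol/min): A 35.164, B 262.84
Sensible, products 25→172 °C: 6807.6 kJ/min
Q = ΔH = -2682.8 kJ/min = -44.714 kW
Heat removed = 44.714 kJ/s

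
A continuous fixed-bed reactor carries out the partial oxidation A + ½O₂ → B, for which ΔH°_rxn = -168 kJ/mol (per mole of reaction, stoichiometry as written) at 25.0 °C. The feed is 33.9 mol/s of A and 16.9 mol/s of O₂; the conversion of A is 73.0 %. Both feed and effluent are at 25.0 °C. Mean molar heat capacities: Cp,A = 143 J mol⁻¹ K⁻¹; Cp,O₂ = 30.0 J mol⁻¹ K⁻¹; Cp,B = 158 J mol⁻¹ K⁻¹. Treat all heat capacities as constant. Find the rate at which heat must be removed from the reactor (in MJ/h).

Extent of reaction ξ = 0.730 × 33.9 = 24.747 mol/s
Reaction term: ξ·ΔH°_rxn = 24.747 × -168 = -4157.5 kJ/s
Q = ΔH = -4157.5 kJ/s = -4157.5 kW
Heat removed = 14967 MJ/h

Q_out = 15000 MJ/h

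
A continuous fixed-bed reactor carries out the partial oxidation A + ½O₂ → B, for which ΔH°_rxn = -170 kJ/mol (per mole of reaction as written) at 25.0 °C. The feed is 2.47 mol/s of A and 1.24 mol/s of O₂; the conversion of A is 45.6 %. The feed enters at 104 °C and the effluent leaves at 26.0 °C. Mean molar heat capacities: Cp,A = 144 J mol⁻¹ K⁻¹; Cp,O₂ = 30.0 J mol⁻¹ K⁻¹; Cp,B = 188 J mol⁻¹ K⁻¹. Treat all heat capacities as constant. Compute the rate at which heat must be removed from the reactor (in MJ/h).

Extent of reaction ξ = 0.456 × 2.47 = 1.1263 mol/s
Reaction term: ξ·ΔH°_rxn = 1.1263 × -170 = -191.47 kJ/s
Sensible, feed 104→25 °C: -31.038 kJ/s
Outlet flows (mol/s): A 1.3437, O₂ 0.67684, B 1.1263
Sensible, products 25→26.0 °C: 0.42554 kJ/s
Q = ΔH = -222.09 kJ/s = -222.09 kW
Heat removed = 799.51 MJ/h

Q_out = 800 MJ/h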